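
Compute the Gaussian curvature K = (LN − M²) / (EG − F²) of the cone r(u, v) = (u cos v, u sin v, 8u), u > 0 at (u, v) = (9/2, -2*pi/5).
K = 0

Coefficients of the first fundamental form: E = 65, F = 0, G = u^2.
Coefficients of the second fundamental form: L = 0, M = 0, N = 8*sqrt(65)*u^2/(65*Abs(u)).
Assemble K = (LN − M²)/(EG − F²) = 0. At (u, v) = (9/2, -2*pi/5): K = 0.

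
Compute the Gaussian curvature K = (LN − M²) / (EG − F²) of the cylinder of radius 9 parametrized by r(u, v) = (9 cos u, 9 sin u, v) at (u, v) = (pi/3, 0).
K = 0

Coefficients of the first fundamental form: E = 81, F = 0, G = 1.
Coefficients of the second fundamental form: L = -9, M = 0, N = 0.
Assemble K = (LN − M²)/(EG − F²) = 0. At (u, v) = (pi/3, 0): K = 0.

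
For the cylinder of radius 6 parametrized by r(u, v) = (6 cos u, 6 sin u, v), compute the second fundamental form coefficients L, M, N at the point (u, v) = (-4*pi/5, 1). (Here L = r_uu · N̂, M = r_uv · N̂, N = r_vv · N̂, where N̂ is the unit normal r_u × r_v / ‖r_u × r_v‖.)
L = -6;  M = 0;  N = 0

Compute the unit normal N̂(u, v) = (cos(u), sin(u), 0), and the second partials r_uu, r_uv, r_vv. Take dot products:
  L(u, v) = r_uu · N̂ = -6,
  M(u, v) = r_uv · N̂ = 0,
  N(u, v) = r_vv · N̂ = 0.
Evaluating at (u, v) = (-4*pi/5, 1):
  L = -6, M = 0, N = 0.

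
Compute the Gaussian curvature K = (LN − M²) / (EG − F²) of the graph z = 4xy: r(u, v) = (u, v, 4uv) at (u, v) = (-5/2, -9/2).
K = -16/180625

Coefficients of the first fundamental form: E = 16*v^2 + 1, F = 16*u*v, G = 16*u^2 + 1.
Coefficients of the second fundamental form: L = 0, M = 4/sqrt(16*u^2 + 16*v^2 + 1), N = 0.
Assemble K = (LN − M²)/(EG − F²) = -16/(256*u^4 + 512*u^2*v^2 + 32*u^2 + 256*v^4 + 32*v^2 + 1). At (u, v) = (-5/2, -9/2): K = -16/180625.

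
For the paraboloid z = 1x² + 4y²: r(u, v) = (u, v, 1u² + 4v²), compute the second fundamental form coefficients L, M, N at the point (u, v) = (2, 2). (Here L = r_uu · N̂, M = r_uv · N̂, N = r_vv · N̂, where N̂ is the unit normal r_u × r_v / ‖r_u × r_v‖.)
L = 2*sqrt(273)/273;  M = 0;  N = 8*sqrt(273)/273

Compute the unit normal N̂(u, v) = (-2*u/sqrt(4*u^2 + 64*v^2 + 1), -8*v/sqrt(4*u^2 + 64*v^2 + 1), 1/sqrt(4*u^2 + 64*v^2 + 1)), and the second partials r_uu, r_uv, r_vv. Take dot products:
  L(u, v) = r_uu · N̂ = 2/sqrt(4*u^2 + 64*v^2 + 1),
  M(u, v) = r_uv · N̂ = 0,
  N(u, v) = r_vv · N̂ = 8/sqrt(4*u^2 + 64*v^2 + 1).
Evaluating at (u, v) = (2, 2):
  L = 2*sqrt(273)/273, M = 0, N = 8*sqrt(273)/273.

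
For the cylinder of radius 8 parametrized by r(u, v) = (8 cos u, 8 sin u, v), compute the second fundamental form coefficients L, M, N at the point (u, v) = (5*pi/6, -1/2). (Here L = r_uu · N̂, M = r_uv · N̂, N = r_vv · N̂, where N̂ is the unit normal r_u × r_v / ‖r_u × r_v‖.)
L = -8;  M = 0;  N = 0

Compute the unit normal N̂(u, v) = (cos(u), sin(u), 0), and the second partials r_uu, r_uv, r_vv. Take dot products:
  L(u, v) = r_uu · N̂ = -8,
  M(u, v) = r_uv · N̂ = 0,
  N(u, v) = r_vv · N̂ = 0.
Evaluating at (u, v) = (5*pi/6, -1/2):
  L = -8, M = 0, N = 0.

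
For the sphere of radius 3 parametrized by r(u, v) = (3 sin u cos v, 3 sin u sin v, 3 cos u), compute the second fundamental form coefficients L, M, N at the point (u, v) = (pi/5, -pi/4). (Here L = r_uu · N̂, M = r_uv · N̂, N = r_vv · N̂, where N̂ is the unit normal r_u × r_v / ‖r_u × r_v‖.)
L = -3;  M = 0;  N = -15/8 + 3*sqrt(5)/8

Compute the unit normal N̂(u, v) = (sin(u)^2*cos(v)/Abs(sin(u)), sin(u)^2*sin(v)/Abs(sin(u)), sin(2*u)/(2*Abs(sin(u)))), and the second partials r_uu, r_uv, r_vv. Take dot products:
  L(u, v) = r_uu · N̂ = -3*sin(u)/Abs(sin(u)),
  M(u, v) = r_uv · N̂ = 0,
  N(u, v) = r_vv · N̂ = -3*sin(u)^3/Abs(sin(u)).
Evaluating at (u, v) = (pi/5, -pi/4):
  L = -3, M = 0, N = -15/8 + 3*sqrt(5)/8.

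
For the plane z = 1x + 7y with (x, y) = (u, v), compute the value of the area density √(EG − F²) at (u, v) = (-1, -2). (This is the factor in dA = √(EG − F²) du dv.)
√(EG − F²)|_{(-1, -2)} = sqrt(51)

E = 2, F = 7, G = 50, so EG − F² = 51. Taking the positive square root: √(EG − F²) = sqrt(51). At (u, v) = (-1, -2): sqrt(51).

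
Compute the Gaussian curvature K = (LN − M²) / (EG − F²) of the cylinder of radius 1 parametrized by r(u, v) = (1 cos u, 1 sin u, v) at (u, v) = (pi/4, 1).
K = 0

Coefficients of the first fundamental form: E = 1, F = 0, G = 1.
Coefficients of the second fundamental form: L = -1, M = 0, N = 0.
Assemble K = (LN − M²)/(EG − F²) = 0. At (u, v) = (pi/4, 1): K = 0.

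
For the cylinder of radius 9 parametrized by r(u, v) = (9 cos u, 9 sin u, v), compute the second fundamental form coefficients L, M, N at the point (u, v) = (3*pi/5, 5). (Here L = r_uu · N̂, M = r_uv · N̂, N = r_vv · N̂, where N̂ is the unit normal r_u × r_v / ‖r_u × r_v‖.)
L = -9;  M = 0;  N = 0

Compute the unit normal N̂(u, v) = (cos(u), sin(u), 0), and the second partials r_uu, r_uv, r_vv. Take dot products:
  L(u, v) = r_uu · N̂ = -9,
  M(u, v) = r_uv · N̂ = 0,
  N(u, v) = r_vv · N̂ = 0.
Evaluating at (u, v) = (3*pi/5, 5):
  L = -9, M = 0, N = 0.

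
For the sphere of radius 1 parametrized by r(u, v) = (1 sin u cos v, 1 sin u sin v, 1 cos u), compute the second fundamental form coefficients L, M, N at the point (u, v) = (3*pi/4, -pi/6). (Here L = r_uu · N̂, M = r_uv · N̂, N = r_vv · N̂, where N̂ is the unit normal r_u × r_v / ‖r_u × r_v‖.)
L = -1;  M = 0;  N = -1/2

Compute the unit normal N̂(u, v) = (sin(u)^2*cos(v)/Abs(sin(u)), sin(u)^2*sin(v)/Abs(sin(u)), sin(2*u)/(2*Abs(sin(u)))), and the second partials r_uu, r_uv, r_vv. Take dot products:
  L(u, v) = r_uu · N̂ = -sin(u)/Abs(sin(u)),
  M(u, v) = r_uv · N̂ = 0,
  N(u, v) = r_vv · N̂ = -sin(u)^3/Abs(sin(u)).
Evaluating at (u, v) = (3*pi/4, -pi/6):
  L = -1, M = 0, N = -1/2.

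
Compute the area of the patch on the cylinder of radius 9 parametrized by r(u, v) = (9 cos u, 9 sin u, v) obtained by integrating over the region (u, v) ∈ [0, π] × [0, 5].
Area = 45*pi

Area = ∫∫ √(EG − F²) du dv with √(EG − F²) = 9. Integrating over [0, π] × [0, 5] gives 45*pi.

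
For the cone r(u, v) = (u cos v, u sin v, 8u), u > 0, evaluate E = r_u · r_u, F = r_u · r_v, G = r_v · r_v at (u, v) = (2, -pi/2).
E = 65;  F = 0;  G = 4

Partials: r_u = (cos(v), sin(v), 8), r_v = (-u*sin(v), u*cos(v), 0). As functions of (u, v):
  E = r_u · r_u = 65,
  F = r_u · r_v = 0,
  G = r_v · r_v = u^2.
Evaluating at (u, v) = (2, -pi/2): E = 65, F = 0, G = 4.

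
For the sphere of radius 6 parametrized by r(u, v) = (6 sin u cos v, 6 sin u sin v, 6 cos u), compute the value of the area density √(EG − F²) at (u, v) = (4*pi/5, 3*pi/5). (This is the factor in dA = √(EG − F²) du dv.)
√(EG − F²)|_{(4*pi/5, 3*pi/5)} = 9*sqrt(10 - 2*sqrt(5))

E = 36, F = 0, G = 36*sin(u)^2, so EG − F² = 1296*sin(u)^2. Taking the positive square root: √(EG − F²) = 36*Abs(sin(u)). At (u, v) = (4*pi/5, 3*pi/5): 9*sqrt(10 - 2*sqrt(5)).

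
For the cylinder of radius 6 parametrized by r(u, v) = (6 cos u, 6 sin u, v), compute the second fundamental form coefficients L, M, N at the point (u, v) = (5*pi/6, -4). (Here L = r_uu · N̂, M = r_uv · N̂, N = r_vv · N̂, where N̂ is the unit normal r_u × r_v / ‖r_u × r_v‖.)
L = -6;  M = 0;  N = 0

Compute the unit normal N̂(u, v) = (cos(u), sin(u), 0), and the second partials r_uu, r_uv, r_vv. Take dot products:
  L(u, v) = r_uu · N̂ = -6,
  M(u, v) = r_uv · N̂ = 0,
  N(u, v) = r_vv · N̂ = 0.
Evaluating at (u, v) = (5*pi/6, -4):
  L = -6, M = 0, N = 0.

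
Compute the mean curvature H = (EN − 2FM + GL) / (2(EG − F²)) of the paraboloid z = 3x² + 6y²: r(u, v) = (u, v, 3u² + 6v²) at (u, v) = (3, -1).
H = 2385*sqrt(469)/219961

With E = 36*u^2 + 1, F = 72*u*v, G = 144*v^2 + 1, L = 6/sqrt(36*u^2 + 144*v^2 + 1), M = 0, N = 12/sqrt(36*u^2 + 144*v^2 + 1), assemble
  H = (EN − 2FM + GL) / (2(EG − F²)) = 9*(24*u^2 + 48*v^2 + 1)/(36*u^2 + 144*v^2 + 1)^(3/2).
At (u, v) = (3, -1): H = 2385*sqrt(469)/219961.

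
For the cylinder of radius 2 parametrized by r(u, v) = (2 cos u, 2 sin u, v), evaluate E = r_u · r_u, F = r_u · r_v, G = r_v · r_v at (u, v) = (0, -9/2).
E = 4;  F = 0;  G = 1

Partials: r_u = (-2*sin(u), 2*cos(u), 0), r_v = (0, 0, 1). As functions of (u, v):
  E = r_u · r_u = 4,
  F = r_u · r_v = 0,
  G = r_v · r_v = 1.
Evaluating at (u, v) = (0, -9/2): E = 4, F = 0, G = 1.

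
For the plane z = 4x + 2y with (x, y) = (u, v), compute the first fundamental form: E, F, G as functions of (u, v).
E = 17;  F = 8;  G = 5

Compute partials: r_u = (1, 0, 4), r_v = (0, 1, 2). Then
  E = r_u · r_u = 17,
  F = r_u · r_v = 8,
  G = r_v · r_v = 5.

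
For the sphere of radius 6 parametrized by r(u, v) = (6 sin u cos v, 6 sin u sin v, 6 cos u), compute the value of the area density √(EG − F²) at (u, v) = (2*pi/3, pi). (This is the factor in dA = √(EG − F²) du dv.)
√(EG − F²)|_{(2*pi/3, pi)} = 18*sqrt(3)

E = 36, F = 0, G = 36*sin(u)^2, so EG − F² = 1296*sin(u)^2. Taking the positive square root: √(EG − F²) = 36*Abs(sin(u)). At (u, v) = (2*pi/3, pi): 18*sqrt(3).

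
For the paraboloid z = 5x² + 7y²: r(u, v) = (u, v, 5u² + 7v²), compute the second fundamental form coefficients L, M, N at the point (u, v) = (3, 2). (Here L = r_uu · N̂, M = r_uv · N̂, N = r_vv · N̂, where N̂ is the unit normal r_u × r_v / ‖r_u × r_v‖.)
L = 2*sqrt(1685)/337;  M = 0;  N = 14*sqrt(1685)/1685

Compute the unit normal N̂(u, v) = (-10*u/sqrt(100*u^2 + 196*v^2 + 1), -14*v/sqrt(100*u^2 + 196*v^2 + 1), 1/sqrt(100*u^2 + 196*v^2 + 1)), and the second partials r_uu, r_uv, r_vv. Take dot products:
  L(u, v) = r_uu · N̂ = 10/sqrt(100*u^2 + 196*v^2 + 1),
  M(u, v) = r_uv · N̂ = 0,
  N(u, v) = r_vv · N̂ = 14/sqrt(100*u^2 + 196*v^2 + 1).
Evaluating at (u, v) = (3, 2):
  L = 2*sqrt(1685)/337, M = 0, N = 14*sqrt(1685)/1685.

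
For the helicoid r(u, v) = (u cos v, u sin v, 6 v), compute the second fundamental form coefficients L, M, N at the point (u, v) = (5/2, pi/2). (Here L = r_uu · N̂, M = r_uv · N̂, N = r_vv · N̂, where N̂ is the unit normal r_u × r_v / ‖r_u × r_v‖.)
L = 0;  M = -12/13;  N = 0

Compute the unit normal N̂(u, v) = (6*sin(v)/sqrt(u^2 + 36), -6*cos(v)/sqrt(u^2 + 36), u/sqrt(u^2 + 36)), and the second partials r_uu, r_uv, r_vv. Take dot products:
  L(u, v) = r_uu · N̂ = 0,
  M(u, v) = r_uv · N̂ = -6/sqrt(u^2 + 36),
  N(u, v) = r_vv · N̂ = 0.
Evaluating at (u, v) = (5/2, pi/2):
  L = 0, M = -12/13, N = 0.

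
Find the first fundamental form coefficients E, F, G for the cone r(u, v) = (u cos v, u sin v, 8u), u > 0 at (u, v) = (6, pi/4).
E = 65;  F = 0;  G = 36

Partials: r_u = (cos(v), sin(v), 8), r_v = (-u*sin(v), u*cos(v), 0). As functions of (u, v):
  E = r_u · r_u = 65,
  F = r_u · r_v = 0,
  G = r_v · r_v = u^2.
Evaluating at (u, v) = (6, pi/4): E = 65, F = 0, G = 36.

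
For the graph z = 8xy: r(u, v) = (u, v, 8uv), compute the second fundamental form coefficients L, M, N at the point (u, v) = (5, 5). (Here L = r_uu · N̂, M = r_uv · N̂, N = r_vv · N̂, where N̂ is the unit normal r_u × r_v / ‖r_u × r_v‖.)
L = 0;  M = 8*sqrt(3201)/3201;  N = 0

Compute the unit normal N̂(u, v) = (-8*v/sqrt(64*u^2 + 64*v^2 + 1), -8*u/sqrt(64*u^2 + 64*v^2 + 1), 1/sqrt(64*u^2 + 64*v^2 + 1)), and the second partials r_uu, r_uv, r_vv. Take dot products:
  L(u, v) = r_uu · N̂ = 0,
  M(u, v) = r_uv · N̂ = 8/sqrt(64*u^2 + 64*v^2 + 1),
  N(u, v) = r_vv · N̂ = 0.
Evaluating at (u, v) = (5, 5):
  L = 0, M = 8*sqrt(3201)/3201, N = 0.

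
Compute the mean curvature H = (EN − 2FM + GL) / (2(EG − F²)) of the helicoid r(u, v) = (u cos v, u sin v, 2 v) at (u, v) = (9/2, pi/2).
H = 0

With E = 1, F = 0, G = u^2 + 4, L = 0, M = -2/sqrt(u^2 + 4), N = 0, assemble
  H = (EN − 2FM + GL) / (2(EG − F²)) = 0.
At (u, v) = (9/2, pi/2): H = 0.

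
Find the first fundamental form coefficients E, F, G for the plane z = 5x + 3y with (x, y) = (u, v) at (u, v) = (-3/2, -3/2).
E = 26;  F = 15;  G = 10

Partials: r_u = (1, 0, 5), r_v = (0, 1, 3). As functions of (u, v):
  E = r_u · r_u = 26,
  F = r_u · r_v = 15,
  G = r_v · r_v = 10.
Evaluating at (u, v) = (-3/2, -3/2): E = 26, F = 15, G = 10.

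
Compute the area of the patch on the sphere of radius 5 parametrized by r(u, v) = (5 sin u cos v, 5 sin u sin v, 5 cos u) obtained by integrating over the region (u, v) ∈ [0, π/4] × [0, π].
Area = 25*pi*(2 - sqrt(2))/2

Area = ∫∫ √(EG − F²) du dv with √(EG − F²) = 25*Abs(sin(u)). Integrating over [0, π/4] × [0, π] gives 25*pi*(2 - sqrt(2))/2.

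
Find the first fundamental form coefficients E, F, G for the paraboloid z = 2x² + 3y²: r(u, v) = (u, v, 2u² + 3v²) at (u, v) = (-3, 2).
E = 145;  F = -144;  G = 145

Partials: r_u = (1, 0, 4*u), r_v = (0, 1, 6*v). As functions of (u, v):
  E = r_u · r_u = 16*u^2 + 1,
  F = r_u · r_v = 24*u*v,
  G = r_v · r_v = 36*v^2 + 1.
Evaluating at (u, v) = (-3, 2): E = 145, F = -144, G = 145.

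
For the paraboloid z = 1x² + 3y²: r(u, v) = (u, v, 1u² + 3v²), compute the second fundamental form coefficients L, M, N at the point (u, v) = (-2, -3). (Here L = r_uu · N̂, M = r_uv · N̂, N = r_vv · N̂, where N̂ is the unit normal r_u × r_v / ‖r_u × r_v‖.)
L = 2*sqrt(341)/341;  M = 0;  N = 6*sqrt(341)/341

Compute the unit normal N̂(u, v) = (-2*u/sqrt(4*u^2 + 36*v^2 + 1), -6*v/sqrt(4*u^2 + 36*v^2 + 1), 1/sqrt(4*u^2 + 36*v^2 + 1)), and the second partials r_uu, r_uv, r_vv. Take dot products:
  L(u, v) = r_uu · N̂ = 2/sqrt(4*u^2 + 36*v^2 + 1),
  M(u, v) = r_uv · N̂ = 0,
  N(u, v) = r_vv · N̂ = 6/sqrt(4*u^2 + 36*v^2 + 1).
Evaluating at (u, v) = (-2, -3):
  L = 2*sqrt(341)/341, M = 0, N = 6*sqrt(341)/341.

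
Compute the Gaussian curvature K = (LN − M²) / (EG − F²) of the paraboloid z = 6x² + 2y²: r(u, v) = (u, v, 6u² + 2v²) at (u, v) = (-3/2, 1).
K = 48/116281

Coefficients of the first fundamental form: E = 144*u^2 + 1, F = 48*u*v, G = 16*v^2 + 1.
Coefficients of the second fundamental form: L = 12/sqrt(144*u^2 + 16*v^2 + 1), M = 0, N = 4/sqrt(144*u^2 + 16*v^2 + 1).
Assemble K = (LN − M²)/(EG − F²) = 48/(20736*u^4 + 4608*u^2*v^2 + 288*u^2 + 256*v^4 + 32*v^2 + 1). At (u, v) = (-3/2, 1): K = 48/116281.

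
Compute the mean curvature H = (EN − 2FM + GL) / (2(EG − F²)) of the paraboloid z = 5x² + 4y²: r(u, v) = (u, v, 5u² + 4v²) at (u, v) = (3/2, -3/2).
H = 1629*sqrt(370)/136900

With E = 100*u^2 + 1, F = 80*u*v, G = 64*v^2 + 1, L = 10/sqrt(100*u^2 + 64*v^2 + 1), M = 0, N = 8/sqrt(100*u^2 + 64*v^2 + 1), assemble
  H = (EN − 2FM + GL) / (2(EG − F²)) = (400*u^2 + 320*v^2 + 9)/(100*u^2 + 64*v^2 + 1)^(3/2).
At (u, v) = (3/2, -3/2): H = 1629*sqrt(370)/136900.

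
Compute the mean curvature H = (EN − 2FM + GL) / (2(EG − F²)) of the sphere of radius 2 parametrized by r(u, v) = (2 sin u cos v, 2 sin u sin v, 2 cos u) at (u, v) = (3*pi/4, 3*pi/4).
H = -1/2

With E = 4, F = 0, G = 4*sin(u)^2, L = -2*sin(u)/Abs(sin(u)), M = 0, N = -2*sin(u)^3/Abs(sin(u)), assemble
  H = (EN − 2FM + GL) / (2(EG − F²)) = -sin(u)/(2*Abs(sin(u))).
At (u, v) = (3*pi/4, 3*pi/4): H = -1/2.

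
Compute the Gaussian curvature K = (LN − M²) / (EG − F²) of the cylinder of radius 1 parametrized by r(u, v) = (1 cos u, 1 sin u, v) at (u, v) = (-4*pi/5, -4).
K = 0

Coefficients of the first fundamental form: E = 1, F = 0, G = 1.
Coefficients of the second fundamental form: L = -1, M = 0, N = 0.
Assemble K = (LN − M²)/(EG − F²) = 0. At (u, v) = (-4*pi/5, -4): K = 0.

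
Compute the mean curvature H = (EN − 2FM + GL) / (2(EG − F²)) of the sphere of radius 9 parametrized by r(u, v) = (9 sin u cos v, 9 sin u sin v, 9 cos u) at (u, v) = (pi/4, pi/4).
H = -1/9

With E = 81, F = 0, G = 81*sin(u)^2, L = -9*sin(u)/Abs(sin(u)), M = 0, N = -9*sin(u)^3/Abs(sin(u)), assemble
  H = (EN − 2FM + GL) / (2(EG − F²)) = -sin(u)/(9*Abs(sin(u))).
At (u, v) = (pi/4, pi/4): H = -1/9.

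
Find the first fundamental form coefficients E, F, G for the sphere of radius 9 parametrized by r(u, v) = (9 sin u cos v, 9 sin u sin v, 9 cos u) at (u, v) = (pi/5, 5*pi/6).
E = 81;  F = 0;  G = 405/8 - 81*sqrt(5)/8

Partials: r_u = (9*cos(u)*cos(v), 9*sin(v)*cos(u), -9*sin(u)), r_v = (-9*sin(u)*sin(v), 9*sin(u)*cos(v), 0). As functions of (u, v):
  E = r_u · r_u = 81,
  F = r_u · r_v = 0,
  G = r_v · r_v = 81*sin(u)^2.
Evaluating at (u, v) = (pi/5, 5*pi/6): E = 81, F = 0, G = 405/8 - 81*sqrt(5)/8.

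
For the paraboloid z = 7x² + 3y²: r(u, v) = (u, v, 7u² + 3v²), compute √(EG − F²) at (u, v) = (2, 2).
√(EG − F²)|_{(2, 2)} = sqrt(929)

E = 196*u^2 + 1, F = 84*u*v, G = 36*v^2 + 1; EG − F² = 196*u^2 + 36*v^2 + 1; √(EG − F²) = sqrt(196*u^2 + 36*v^2 + 1). At the given point: sqrt(929).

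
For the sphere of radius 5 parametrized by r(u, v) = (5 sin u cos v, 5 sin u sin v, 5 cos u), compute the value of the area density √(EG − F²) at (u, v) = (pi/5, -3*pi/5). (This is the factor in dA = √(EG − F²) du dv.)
√(EG − F²)|_{(pi/5, -3*pi/5)} = 25*sqrt(10 - 2*sqrt(5))/4

E = 25, F = 0, G = 25*sin(u)^2, so EG − F² = 625*sin(u)^2. Taking the positive square root: √(EG − F²) = 25*Abs(sin(u)). At (u, v) = (pi/5, -3*pi/5): 25*sqrt(10 - 2*sqrt(5))/4.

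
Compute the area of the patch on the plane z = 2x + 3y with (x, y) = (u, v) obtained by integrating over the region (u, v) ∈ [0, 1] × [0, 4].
Area = 4*sqrt(14)

Area = ∫∫ √(EG − F²) du dv with √(EG − F²) = sqrt(14). Integrating over [0, 1] × [0, 4] gives 4*sqrt(14).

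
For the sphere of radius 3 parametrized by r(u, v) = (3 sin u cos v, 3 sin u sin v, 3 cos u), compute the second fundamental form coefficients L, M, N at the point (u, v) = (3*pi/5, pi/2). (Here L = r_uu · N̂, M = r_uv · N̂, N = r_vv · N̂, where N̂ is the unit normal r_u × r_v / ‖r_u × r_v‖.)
L = -3;  M = 0;  N = -15/8 - 3*sqrt(5)/8

Compute the unit normal N̂(u, v) = (sin(u)^2*cos(v)/Abs(sin(u)), sin(u)^2*sin(v)/Abs(sin(u)), sin(2*u)/(2*Abs(sin(u)))), and the second partials r_uu, r_uv, r_vv. Take dot products:
  L(u, v) = r_uu · N̂ = -3*sin(u)/Abs(sin(u)),
  M(u, v) = r_uv · N̂ = 0,
  N(u, v) = r_vv · N̂ = -3*sin(u)^3/Abs(sin(u)).
Evaluating at (u, v) = (3*pi/5, pi/2):
  L = -3, M = 0, N = -15/8 - 3*sqrt(5)/8.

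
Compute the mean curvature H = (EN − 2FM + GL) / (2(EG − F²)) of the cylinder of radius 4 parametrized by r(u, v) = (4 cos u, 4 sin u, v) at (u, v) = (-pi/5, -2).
H = -1/8

With E = 16, F = 0, G = 1, L = -4, M = 0, N = 0, assemble
  H = (EN − 2FM + GL) / (2(EG − F²)) = -1/8.
At (u, v) = (-pi/5, -2): H = -1/8.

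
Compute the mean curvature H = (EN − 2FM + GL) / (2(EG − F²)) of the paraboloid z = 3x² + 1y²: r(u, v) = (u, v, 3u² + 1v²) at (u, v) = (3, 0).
H = 328*sqrt(13)/21125

With E = 36*u^2 + 1, F = 12*u*v, G = 4*v^2 + 1, L = 6/sqrt(36*u^2 + 4*v^2 + 1), M = 0, N = 2/sqrt(36*u^2 + 4*v^2 + 1), assemble
  H = (EN − 2FM + GL) / (2(EG − F²)) = 4*(9*u^2 + 3*v^2 + 1)/(36*u^2 + 4*v^2 + 1)^(3/2).
At (u, v) = (3, 0): H = 328*sqrt(13)/21125.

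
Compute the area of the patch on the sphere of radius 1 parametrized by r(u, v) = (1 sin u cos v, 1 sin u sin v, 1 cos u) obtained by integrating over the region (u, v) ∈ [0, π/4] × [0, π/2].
Area = pi*(2 - sqrt(2))/4

Area = ∫∫ √(EG − F²) du dv with √(EG − F²) = Abs(sin(u)). Integrating over [0, π/4] × [0, π/2] gives pi*(2 - sqrt(2))/4.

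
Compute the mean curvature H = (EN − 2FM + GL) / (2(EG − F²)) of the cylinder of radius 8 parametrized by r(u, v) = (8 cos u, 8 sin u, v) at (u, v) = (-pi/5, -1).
H = -1/16

With E = 64, F = 0, G = 1, L = -8, M = 0, N = 0, assemble
  H = (EN − 2FM + GL) / (2(EG − F²)) = -1/16.
At (u, v) = (-pi/5, -1): H = -1/16.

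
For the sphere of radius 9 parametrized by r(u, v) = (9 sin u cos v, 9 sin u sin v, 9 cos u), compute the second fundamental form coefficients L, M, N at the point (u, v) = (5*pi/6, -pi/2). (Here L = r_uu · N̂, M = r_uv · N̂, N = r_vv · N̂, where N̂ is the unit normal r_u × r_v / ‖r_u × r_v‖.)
L = -9;  M = 0;  N = -9/4

Compute the unit normal N̂(u, v) = (sin(u)^2*cos(v)/Abs(sin(u)), sin(u)^2*sin(v)/Abs(sin(u)), sin(2*u)/(2*Abs(sin(u)))), and the second partials r_uu, r_uv, r_vv. Take dot products:
  L(u, v) = r_uu · N̂ = -9*sin(u)/Abs(sin(u)),
  M(u, v) = r_uv · N̂ = 0,
  N(u, v) = r_vv · N̂ = -9*sin(u)^3/Abs(sin(u)).
Evaluating at (u, v) = (5*pi/6, -pi/2):
  L = -9, M = 0, N = -9/4.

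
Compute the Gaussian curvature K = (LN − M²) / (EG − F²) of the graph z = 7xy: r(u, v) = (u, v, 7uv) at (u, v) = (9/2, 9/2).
K = -196/15768841

Coefficients of the first fundamental form: E = 49*v^2 + 1, F = 49*u*v, G = 49*u^2 + 1.
Coefficients of the second fundamental form: L = 0, M = 7/sqrt(49*u^2 + 49*v^2 + 1), N = 0.
Assemble K = (LN − M²)/(EG − F²) = -49/(2401*u^4 + 4802*u^2*v^2 + 98*u^2 + 2401*v^4 + 98*v^2 + 1). At (u, v) = (9/2, 9/2): K = -196/15768841.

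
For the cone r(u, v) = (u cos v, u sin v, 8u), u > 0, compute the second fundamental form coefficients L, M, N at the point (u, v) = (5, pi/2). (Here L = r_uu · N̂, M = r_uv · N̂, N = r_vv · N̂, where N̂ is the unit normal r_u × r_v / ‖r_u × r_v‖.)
L = 0;  M = 0;  N = 8*sqrt(65)/13

Compute the unit normal N̂(u, v) = (-8*sqrt(65)*u*cos(v)/(65*Abs(u)), -8*sqrt(65)*u*sin(v)/(65*Abs(u)), sqrt(65)*u/(65*Abs(u))), and the second partials r_uu, r_uv, r_vv. Take dot products:
  L(u, v) = r_uu · N̂ = 0,
  M(u, v) = r_uv · N̂ = 0,
  N(u, v) = r_vv · N̂ = 8*sqrt(65)*u^2/(65*Abs(u)).
Evaluating at (u, v) = (5, pi/2):
  L = 0, M = 0, N = 8*sqrt(65)/13.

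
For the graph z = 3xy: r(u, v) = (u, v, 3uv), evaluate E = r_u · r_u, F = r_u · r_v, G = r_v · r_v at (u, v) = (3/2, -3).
E = 82;  F = -81/2;  G = 85/4

Partials: r_u = (1, 0, 3*v), r_v = (0, 1, 3*u). As functions of (u, v):
  E = r_u · r_u = 9*v^2 + 1,
  F = r_u · r_v = 9*u*v,
  G = r_v · r_v = 9*u^2 + 1.
Evaluating at (u, v) = (3/2, -3): E = 82, F = -81/2, G = 85/4.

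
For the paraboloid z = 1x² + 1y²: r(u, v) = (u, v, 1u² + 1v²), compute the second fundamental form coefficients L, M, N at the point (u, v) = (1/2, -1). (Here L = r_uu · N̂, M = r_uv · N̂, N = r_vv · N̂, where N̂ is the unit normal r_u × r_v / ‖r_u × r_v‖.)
L = sqrt(6)/3;  M = 0;  N = sqrt(6)/3

Compute the unit normal N̂(u, v) = (-2*u/sqrt(4*u^2 + 4*v^2 + 1), -2*v/sqrt(4*u^2 + 4*v^2 + 1), 1/sqrt(4*u^2 + 4*v^2 + 1)), and the second partials r_uu, r_uv, r_vv. Take dot products:
  L(u, v) = r_uu · N̂ = 2/sqrt(4*u^2 + 4*v^2 + 1),
  M(u, v) = r_uv · N̂ = 0,
  N(u, v) = r_vv · N̂ = 2/sqrt(4*u^2 + 4*v^2 + 1).
Evaluating at (u, v) = (1/2, -1):
  L = sqrt(6)/3, M = 0, N = sqrt(6)/3.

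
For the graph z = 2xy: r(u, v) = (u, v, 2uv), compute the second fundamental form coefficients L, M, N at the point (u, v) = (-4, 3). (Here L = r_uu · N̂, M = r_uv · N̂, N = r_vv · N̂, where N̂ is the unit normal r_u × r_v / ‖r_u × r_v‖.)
L = 0;  M = 2*sqrt(101)/101;  N = 0

Compute the unit normal N̂(u, v) = (-2*v/sqrt(4*u^2 + 4*v^2 + 1), -2*u/sqrt(4*u^2 + 4*v^2 + 1), 1/sqrt(4*u^2 + 4*v^2 + 1)), and the second partials r_uu, r_uv, r_vv. Take dot products:
  L(u, v) = r_uu · N̂ = 0,
  M(u, v) = r_uv · N̂ = 2/sqrt(4*u^2 + 4*v^2 + 1),
  N(u, v) = r_vv · N̂ = 0.
Evaluating at (u, v) = (-4, 3):
  L = 0, M = 2*sqrt(101)/101, N = 0.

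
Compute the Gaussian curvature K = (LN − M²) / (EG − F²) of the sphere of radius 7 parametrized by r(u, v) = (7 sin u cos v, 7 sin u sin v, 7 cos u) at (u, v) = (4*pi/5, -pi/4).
K = 1/49

Coefficients of the first fundamental form: E = 49, F = 0, G = 49*sin(u)^2.
Coefficients of the second fundamental form: L = -7*sin(u)/Abs(sin(u)), M = 0, N = -7*sin(u)^3/Abs(sin(u)).
Assemble K = (LN − M²)/(EG − F²) = 1/49. At (u, v) = (4*pi/5, -pi/4): K = 1/49.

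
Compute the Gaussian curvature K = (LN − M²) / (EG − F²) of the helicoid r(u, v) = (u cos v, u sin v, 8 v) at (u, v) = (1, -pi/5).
K = -64/4225

Coefficients of the first fundamental form: E = 1, F = 0, G = u^2 + 64.
Coefficients of the second fundamental form: L = 0, M = -8/sqrt(u^2 + 64), N = 0.
Assemble K = (LN − M²)/(EG − F²) = -64/(u^2 + 64)^2. At (u, v) = (1, -pi/5): K = -64/4225.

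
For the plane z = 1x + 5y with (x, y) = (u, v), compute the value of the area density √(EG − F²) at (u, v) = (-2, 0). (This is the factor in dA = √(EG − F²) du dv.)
√(EG − F²)|_{(-2, 0)} = 3*sqrt(3)

E = 2, F = 5, G = 26, so EG − F² = 27. Taking the positive square root: √(EG − F²) = 3*sqrt(3). At (u, v) = (-2, 0): 3*sqrt(3).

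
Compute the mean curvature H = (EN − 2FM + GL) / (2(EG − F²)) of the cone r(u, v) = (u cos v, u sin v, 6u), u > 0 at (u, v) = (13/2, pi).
H = 6*sqrt(37)/481

With E = 37, F = 0, G = u^2, L = 0, M = 0, N = 6*sqrt(37)*u^2/(37*Abs(u)), assemble
  H = (EN − 2FM + GL) / (2(EG − F²)) = 3*sqrt(37)/(37*Abs(u)).
At (u, v) = (13/2, pi): H = 6*sqrt(37)/481.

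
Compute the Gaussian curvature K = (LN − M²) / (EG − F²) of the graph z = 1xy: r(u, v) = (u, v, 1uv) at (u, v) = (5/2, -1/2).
K = -4/225

Coefficients of the first fundamental form: E = v^2 + 1, F = u*v, G = u^2 + 1.
Coefficients of the second fundamental form: L = 0, M = 1/sqrt(u^2 + v^2 + 1), N = 0.
Assemble K = (LN − M²)/(EG − F²) = 1/((u^2*v^2 - (u^2 + 1)*(v^2 + 1))*(u^2 + v^2 + 1)). At (u, v) = (5/2, -1/2): K = -4/225.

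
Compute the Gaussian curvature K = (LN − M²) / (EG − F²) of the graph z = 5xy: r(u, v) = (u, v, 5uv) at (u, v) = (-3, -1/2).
K = -400/863041

Coefficients of the first fundamental form: E = 25*v^2 + 1, F = 25*u*v, G = 25*u^2 + 1.
Coefficients of the second fundamental form: L = 0, M = 5/sqrt(25*u^2 + 25*v^2 + 1), N = 0.
Assemble K = (LN − M²)/(EG − F²) = -25/(625*u^4 + 1250*u^2*v^2 + 50*u^2 + 625*v^4 + 50*v^2 + 1). At (u, v) = (-3, -1/2): K = -400/863041.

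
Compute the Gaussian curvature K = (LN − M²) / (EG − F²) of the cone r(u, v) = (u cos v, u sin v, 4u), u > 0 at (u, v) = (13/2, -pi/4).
K = 0

Coefficients of the first fundamental form: E = 17, F = 0, G = u^2.
Coefficients of the second fundamental form: L = 0, M = 0, N = 4*sqrt(17)*u^2/(17*Abs(u)).
Assemble K = (LN − M²)/(EG − F²) = 0. At (u, v) = (13/2, -pi/4): K = 0.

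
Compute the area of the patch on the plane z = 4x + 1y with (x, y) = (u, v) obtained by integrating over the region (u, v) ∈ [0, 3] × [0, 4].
Area = 36*sqrt(2)

Area = ∫∫ √(EG − F²) du dv with √(EG − F²) = 3*sqrt(2). Integrating over [0, 3] × [0, 4] gives 36*sqrt(2).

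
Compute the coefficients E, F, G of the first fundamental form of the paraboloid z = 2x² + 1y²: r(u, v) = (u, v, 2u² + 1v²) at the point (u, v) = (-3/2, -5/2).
E = 37;  F = 30;  G = 26

Partials: r_u = (1, 0, 4*u), r_v = (0, 1, 2*v). As functions of (u, v):
  E = r_u · r_u = 16*u^2 + 1,
  F = r_u · r_v = 8*u*v,
  G = r_v · r_v = 4*v^2 + 1.
Evaluating at (u, v) = (-3/2, -5/2): E = 37, F = 30, G = 26.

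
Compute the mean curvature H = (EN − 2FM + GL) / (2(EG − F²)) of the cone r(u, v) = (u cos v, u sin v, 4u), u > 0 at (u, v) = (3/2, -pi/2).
H = 4*sqrt(17)/51

With E = 17, F = 0, G = u^2, L = 0, M = 0, N = 4*sqrt(17)*u^2/(17*Abs(u)), assemble
  H = (EN − 2FM + GL) / (2(EG − F²)) = 2*sqrt(17)/(17*Abs(u)).
At (u, v) = (3/2, -pi/2): H = 4*sqrt(17)/51.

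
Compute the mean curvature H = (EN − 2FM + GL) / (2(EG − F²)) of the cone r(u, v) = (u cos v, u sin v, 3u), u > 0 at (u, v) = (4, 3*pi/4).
H = 3*sqrt(10)/80

With E = 10, F = 0, G = u^2, L = 0, M = 0, N = 3*sqrt(10)*u^2/(10*Abs(u)), assemble
  H = (EN − 2FM + GL) / (2(EG − F²)) = 3*sqrt(10)/(20*Abs(u)).
At (u, v) = (4, 3*pi/4): H = 3*sqrt(10)/80.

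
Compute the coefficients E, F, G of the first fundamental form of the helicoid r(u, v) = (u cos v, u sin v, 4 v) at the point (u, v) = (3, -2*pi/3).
E = 1;  F = 0;  G = 25

Partials: r_u = (cos(v), sin(v), 0), r_v = (-u*sin(v), u*cos(v), 4). As functions of (u, v):
  E = r_u · r_u = 1,
  F = r_u · r_v = 0,
  G = r_v · r_v = u^2 + 16.
Evaluating at (u, v) = (3, -2*pi/3): E = 1, F = 0, G = 25.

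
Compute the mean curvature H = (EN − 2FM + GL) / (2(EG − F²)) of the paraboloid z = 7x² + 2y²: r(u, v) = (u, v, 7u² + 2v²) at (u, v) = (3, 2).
H = 3985*sqrt(1829)/3345241

With E = 196*u^2 + 1, F = 56*u*v, G = 16*v^2 + 1, L = 14/sqrt(196*u^2 + 16*v^2 + 1), M = 0, N = 4/sqrt(196*u^2 + 16*v^2 + 1), assemble
  H = (EN − 2FM + GL) / (2(EG − F²)) = (392*u^2 + 112*v^2 + 9)/(196*u^2 + 16*v^2 + 1)^(3/2).
At (u, v) = (3, 2): H = 3985*sqrt(1829)/3345241.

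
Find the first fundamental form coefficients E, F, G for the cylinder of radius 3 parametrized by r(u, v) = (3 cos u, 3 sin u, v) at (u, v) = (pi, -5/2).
E = 9;  F = 0;  G = 1

Partials: r_u = (-3*sin(u), 3*cos(u), 0), r_v = (0, 0, 1). As functions of (u, v):
  E = r_u · r_u = 9,
  F = r_u · r_v = 0,
  G = r_v · r_v = 1.
Evaluating at (u, v) = (pi, -5/2): E = 9, F = 0, G = 1.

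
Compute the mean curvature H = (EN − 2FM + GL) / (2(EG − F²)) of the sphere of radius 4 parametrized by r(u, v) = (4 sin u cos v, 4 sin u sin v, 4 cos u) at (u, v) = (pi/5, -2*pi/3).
H = -1/4

With E = 16, F = 0, G = 16*sin(u)^2, L = -4*sin(u)/Abs(sin(u)), M = 0, N = -4*sin(u)^3/Abs(sin(u)), assemble
  H = (EN − 2FM + GL) / (2(EG − F²)) = -sin(u)/(4*Abs(sin(u))).
At (u, v) = (pi/5, -2*pi/3): H = -1/4.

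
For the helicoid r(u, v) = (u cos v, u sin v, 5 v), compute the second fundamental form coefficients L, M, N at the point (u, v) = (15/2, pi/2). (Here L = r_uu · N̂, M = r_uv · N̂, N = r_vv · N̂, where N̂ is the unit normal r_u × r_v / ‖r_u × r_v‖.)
L = 0;  M = -2*sqrt(13)/13;  N = 0

Compute the unit normal N̂(u, v) = (5*sin(v)/sqrt(u^2 + 25), -5*cos(v)/sqrt(u^2 + 25), u/sqrt(u^2 + 25)), and the second partials r_uu, r_uv, r_vv. Take dot products:
  L(u, v) = r_uu · N̂ = 0,
  M(u, v) = r_uv · N̂ = -5/sqrt(u^2 + 25),
  N(u, v) = r_vv · N̂ = 0.
Evaluating at (u, v) = (15/2, pi/2):
  L = 0, M = -2*sqrt(13)/13, N = 0.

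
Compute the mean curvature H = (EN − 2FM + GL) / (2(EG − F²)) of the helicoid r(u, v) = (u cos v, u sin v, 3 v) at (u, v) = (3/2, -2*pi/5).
H = 0

With E = 1, F = 0, G = u^2 + 9, L = 0, M = -3/sqrt(u^2 + 9), N = 0, assemble
  H = (EN − 2FM + GL) / (2(EG − F²)) = 0.
At (u, v) = (3/2, -2*pi/5): H = 0.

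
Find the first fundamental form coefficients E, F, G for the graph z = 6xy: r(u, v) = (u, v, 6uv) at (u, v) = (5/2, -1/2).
E = 10;  F = -45;  G = 226

Partials: r_u = (1, 0, 6*v), r_v = (0, 1, 6*u). As functions of (u, v):
  E = r_u · r_u = 36*v^2 + 1,
  F = r_u · r_v = 36*u*v,
  G = r_v · r_v = 36*u^2 + 1.
Evaluating at (u, v) = (5/2, -1/2): E = 10, F = -45, G = 226.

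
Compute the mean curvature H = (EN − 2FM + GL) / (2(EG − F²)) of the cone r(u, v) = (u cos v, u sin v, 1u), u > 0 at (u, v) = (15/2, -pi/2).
H = sqrt(2)/30

With E = 2, F = 0, G = u^2, L = 0, M = 0, N = sqrt(2)*u^2/(2*Abs(u)), assemble
  H = (EN − 2FM + GL) / (2(EG − F²)) = sqrt(2)/(4*Abs(u)).
At (u, v) = (15/2, -pi/2): H = sqrt(2)/30.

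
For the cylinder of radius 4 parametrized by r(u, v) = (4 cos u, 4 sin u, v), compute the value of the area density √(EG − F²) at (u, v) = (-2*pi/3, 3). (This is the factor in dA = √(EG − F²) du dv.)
√(EG − F²)|_{(-2*pi/3, 3)} = 4

E = 16, F = 0, G = 1, so EG − F² = 16. Taking the positive square root: √(EG − F²) = 4. At (u, v) = (-2*pi/3, 3): 4.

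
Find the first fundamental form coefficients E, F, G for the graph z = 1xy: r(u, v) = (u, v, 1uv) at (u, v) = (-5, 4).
E = 17;  F = -20;  G = 26

Partials: r_u = (1, 0, v), r_v = (0, 1, u). As functions of (u, v):
  E = r_u · r_u = v^2 + 1,
  F = r_u · r_v = u*v,
  G = r_v · r_v = u^2 + 1.
Evaluating at (u, v) = (-5, 4): E = 17, F = -20, G = 26.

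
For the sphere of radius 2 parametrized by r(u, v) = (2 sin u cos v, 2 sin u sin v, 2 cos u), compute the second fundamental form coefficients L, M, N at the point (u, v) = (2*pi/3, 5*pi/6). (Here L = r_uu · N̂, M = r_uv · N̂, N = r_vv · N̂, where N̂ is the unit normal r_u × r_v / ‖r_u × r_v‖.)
L = -2;  M = 0;  N = -3/2

Compute the unit normal N̂(u, v) = (sin(u)^2*cos(v)/Abs(sin(u)), sin(u)^2*sin(v)/Abs(sin(u)), sin(2*u)/(2*Abs(sin(u)))), and the second partials r_uu, r_uv, r_vv. Take dot products:
  L(u, v) = r_uu · N̂ = -2*sin(u)/Abs(sin(u)),
  M(u, v) = r_uv · N̂ = 0,
  N(u, v) = r_vv · N̂ = -2*sin(u)^3/Abs(sin(u)).
Evaluating at (u, v) = (2*pi/3, 5*pi/6):
  L = -2, M = 0, N = -3/2.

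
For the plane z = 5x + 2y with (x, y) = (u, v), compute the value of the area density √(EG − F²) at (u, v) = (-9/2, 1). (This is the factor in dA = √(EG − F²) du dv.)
√(EG − F²)|_{(-9/2, 1)} = sqrt(30)

E = 26, F = 10, G = 5, so EG − F² = 30. Taking the positive square root: √(EG − F²) = sqrt(30). At (u, v) = (-9/2, 1): sqrt(30).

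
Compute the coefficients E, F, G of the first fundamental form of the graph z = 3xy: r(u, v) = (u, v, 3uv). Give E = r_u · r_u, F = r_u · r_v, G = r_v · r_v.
E = 9*v^2 + 1;  F = 9*u*v;  G = 9*u^2 + 1

Compute partials: r_u = (1, 0, 3*v), r_v = (0, 1, 3*u). Then
  E = r_u · r_u = 9*v^2 + 1,
  F = r_u · r_v = 9*u*v,
  G = r_v · r_v = 9*u^2 + 1.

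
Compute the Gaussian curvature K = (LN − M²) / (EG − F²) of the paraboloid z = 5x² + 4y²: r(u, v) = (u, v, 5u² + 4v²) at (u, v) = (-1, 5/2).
K = 80/251001

Coefficients of the first fundamental form: E = 100*u^2 + 1, F = 80*u*v, G = 64*v^2 + 1.
Coefficients of the second fundamental form: L = 10/sqrt(100*u^2 + 64*v^2 + 1), M = 0, N = 8/sqrt(100*u^2 + 64*v^2 + 1).
Assemble K = (LN − M²)/(EG − F²) = 80/(10000*u^4 + 12800*u^2*v^2 + 200*u^2 + 4096*v^4 + 128*v^2 + 1). At (u, v) = (-1, 5/2): K = 80/251001.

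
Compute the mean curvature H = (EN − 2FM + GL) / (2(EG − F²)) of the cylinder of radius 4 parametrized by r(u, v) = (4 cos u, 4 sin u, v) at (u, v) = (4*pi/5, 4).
H = -1/8

With E = 16, F = 0, G = 1, L = -4, M = 0, N = 0, assemble
  H = (EN − 2FM + GL) / (2(EG − F²)) = -1/8.
At (u, v) = (4*pi/5, 4): H = -1/8.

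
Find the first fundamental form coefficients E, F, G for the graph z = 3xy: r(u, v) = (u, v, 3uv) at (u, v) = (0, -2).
E = 37;  F = 0;  G = 1

Partials: r_u = (1, 0, 3*v), r_v = (0, 1, 3*u). As functions of (u, v):
  E = r_u · r_u = 9*v^2 + 1,
  F = r_u · r_v = 9*u*v,
  G = r_v · r_v = 9*u^2 + 1.
Evaluating at (u, v) = (0, -2): E = 37, F = 0, G = 1.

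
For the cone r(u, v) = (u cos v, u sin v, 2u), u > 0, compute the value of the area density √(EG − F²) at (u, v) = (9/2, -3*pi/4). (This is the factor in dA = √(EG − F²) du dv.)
√(EG − F²)|_{(9/2, -3*pi/4)} = 9*sqrt(5)/2

E = 5, F = 0, G = u^2, so EG − F² = 5*u^2. Taking the positive square root: √(EG − F²) = sqrt(5)*Abs(u). At (u, v) = (9/2, -3*pi/4): 9*sqrt(5)/2.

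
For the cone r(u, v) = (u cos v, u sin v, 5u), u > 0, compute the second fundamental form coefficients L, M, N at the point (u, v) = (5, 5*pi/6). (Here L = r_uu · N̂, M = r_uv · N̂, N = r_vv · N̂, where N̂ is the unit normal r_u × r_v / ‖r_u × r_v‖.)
L = 0;  M = 0;  N = 25*sqrt(26)/26

Compute the unit normal N̂(u, v) = (-5*sqrt(26)*u*cos(v)/(26*Abs(u)), -5*sqrt(26)*u*sin(v)/(26*Abs(u)), sqrt(26)*u/(26*Abs(u))), and the second partials r_uu, r_uv, r_vv. Take dot products:
  L(u, v) = r_uu · N̂ = 0,
  M(u, v) = r_uv · N̂ = 0,
  N(u, v) = r_vv · N̂ = 5*sqrt(26)*u^2/(26*Abs(u)).
Evaluating at (u, v) = (5, 5*pi/6):
  L = 0, M = 0, N = 25*sqrt(26)/26.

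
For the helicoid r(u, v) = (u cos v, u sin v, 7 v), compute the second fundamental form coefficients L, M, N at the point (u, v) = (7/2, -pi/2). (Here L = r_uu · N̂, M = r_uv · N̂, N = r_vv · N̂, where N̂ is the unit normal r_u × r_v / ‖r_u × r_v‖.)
L = 0;  M = -2*sqrt(5)/5;  N = 0

Compute the unit normal N̂(u, v) = (7*sin(v)/sqrt(u^2 + 49), -7*cos(v)/sqrt(u^2 + 49), u/sqrt(u^2 + 49)), and the second partials r_uu, r_uv, r_vv. Take dot products:
  L(u, v) = r_uu · N̂ = 0,
  M(u, v) = r_uv · N̂ = -7/sqrt(u^2 + 49),
  N(u, v) = r_vv · N̂ = 0.
Evaluating at (u, v) = (7/2, -pi/2):
  L = 0, M = -2*sqrt(5)/5, N = 0.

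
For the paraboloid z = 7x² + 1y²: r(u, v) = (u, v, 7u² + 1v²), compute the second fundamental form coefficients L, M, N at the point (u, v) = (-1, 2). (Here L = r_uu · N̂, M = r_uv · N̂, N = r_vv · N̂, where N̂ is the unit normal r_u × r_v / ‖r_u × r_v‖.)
L = 14*sqrt(213)/213;  M = 0;  N = 2*sqrt(213)/213

Compute the unit normal N̂(u, v) = (-14*u/sqrt(196*u^2 + 4*v^2 + 1), -2*v/sqrt(196*u^2 + 4*v^2 + 1), 1/sqrt(196*u^2 + 4*v^2 + 1)), and the second partials r_uu, r_uv, r_vv. Take dot products:
  L(u, v) = r_uu · N̂ = 14/sqrt(196*u^2 + 4*v^2 + 1),
  M(u, v) = r_uv · N̂ = 0,
  N(u, v) = r_vv · N̂ = 2/sqrt(196*u^2 + 4*v^2 + 1).
Evaluating at (u, v) = (-1, 2):
  L = 14*sqrt(213)/213, M = 0, N = 2*sqrt(213)/213.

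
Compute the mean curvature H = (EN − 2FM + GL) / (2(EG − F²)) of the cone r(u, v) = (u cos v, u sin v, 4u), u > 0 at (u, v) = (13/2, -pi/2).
H = 4*sqrt(17)/221

With E = 17, F = 0, G = u^2, L = 0, M = 0, N = 4*sqrt(17)*u^2/(17*Abs(u)), assemble
  H = (EN − 2FM + GL) / (2(EG − F²)) = 2*sqrt(17)/(17*Abs(u)).
At (u, v) = (13/2, -pi/2): H = 4*sqrt(17)/221.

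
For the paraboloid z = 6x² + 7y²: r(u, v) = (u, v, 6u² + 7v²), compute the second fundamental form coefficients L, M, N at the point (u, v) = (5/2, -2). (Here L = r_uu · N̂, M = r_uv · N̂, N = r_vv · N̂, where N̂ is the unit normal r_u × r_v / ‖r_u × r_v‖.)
L = 12*sqrt(1685)/1685;  M = 0;  N = 14*sqrt(1685)/1685

Compute the unit normal N̂(u, v) = (-12*u/sqrt(144*u^2 + 196*v^2 + 1), -14*v/sqrt(144*u^2 + 196*v^2 + 1), 1/sqrt(144*u^2 + 196*v^2 + 1)), and the second partials r_uu, r_uv, r_vv. Take dot products:
  L(u, v) = r_uu · N̂ = 12/sqrt(144*u^2 + 196*v^2 + 1),
  M(u, v) = r_uv · N̂ = 0,
  N(u, v) = r_vv · N̂ = 14/sqrt(144*u^2 + 196*v^2 + 1).
Evaluating at (u, v) = (5/2, -2):
  L = 12*sqrt(1685)/1685, M = 0, N = 14*sqrt(1685)/1685.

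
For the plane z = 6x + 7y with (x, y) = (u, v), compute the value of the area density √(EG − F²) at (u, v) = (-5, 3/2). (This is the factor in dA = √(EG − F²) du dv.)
√(EG − F²)|_{(-5, 3/2)} = sqrt(86)

E = 37, F = 42, G = 50, so EG − F² = 86. Taking the positive square root: √(EG − F²) = sqrt(86). At (u, v) = (-5, 3/2): sqrt(86).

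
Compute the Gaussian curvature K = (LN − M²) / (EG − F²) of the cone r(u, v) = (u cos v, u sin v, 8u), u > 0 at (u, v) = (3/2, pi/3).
K = 0

Coefficients of the first fundamental form: E = 65, F = 0, G = u^2.
Coefficients of the second fundamental form: L = 0, M = 0, N = 8*sqrt(65)*u^2/(65*Abs(u)).
Assemble K = (LN − M²)/(EG − F²) = 0. At (u, v) = (3/2, pi/3): K = 0.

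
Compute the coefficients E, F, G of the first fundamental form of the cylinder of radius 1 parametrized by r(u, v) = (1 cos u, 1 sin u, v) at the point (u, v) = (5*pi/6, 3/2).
E = 1;  F = 0;  G = 1

Partials: r_u = (-sin(u), cos(u), 0), r_v = (0, 0, 1). As functions of (u, v):
  E = r_u · r_u = 1,
  F = r_u · r_v = 0,
  G = r_v · r_v = 1.
Evaluating at (u, v) = (5*pi/6, 3/2): E = 1, F = 0, G = 1.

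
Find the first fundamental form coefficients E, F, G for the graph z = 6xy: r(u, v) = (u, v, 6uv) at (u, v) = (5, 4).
E = 577;  F = 720;  G = 901

Partials: r_u = (1, 0, 6*v), r_v = (0, 1, 6*u). As functions of (u, v):
  E = r_u · r_u = 36*v^2 + 1,
  F = r_u · r_v = 36*u*v,
  G = r_v · r_v = 36*u^2 + 1.
Evaluating at (u, v) = (5, 4): E = 577, F = 720, G = 901.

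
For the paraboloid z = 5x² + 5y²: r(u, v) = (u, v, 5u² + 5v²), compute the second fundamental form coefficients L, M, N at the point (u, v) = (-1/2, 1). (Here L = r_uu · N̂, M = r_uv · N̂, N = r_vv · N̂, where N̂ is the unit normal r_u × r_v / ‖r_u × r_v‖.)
L = 5*sqrt(14)/21;  M = 0;  N = 5*sqrt(14)/21

Compute the unit normal N̂(u, v) = (-10*u/sqrt(100*u^2 + 100*v^2 + 1), -10*v/sqrt(100*u^2 + 100*v^2 + 1), 1/sqrt(100*u^2 + 100*v^2 + 1)), and the second partials r_uu, r_uv, r_vv. Take dot products:
  L(u, v) = r_uu · N̂ = 10/sqrt(100*u^2 + 100*v^2 + 1),
  M(u, v) = r_uv · N̂ = 0,
  N(u, v) = r_vv · N̂ = 10/sqrt(100*u^2 + 100*v^2 + 1).
Evaluating at (u, v) = (-1/2, 1):
  L = 5*sqrt(14)/21, M = 0, N = 5*sqrt(14)/21.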